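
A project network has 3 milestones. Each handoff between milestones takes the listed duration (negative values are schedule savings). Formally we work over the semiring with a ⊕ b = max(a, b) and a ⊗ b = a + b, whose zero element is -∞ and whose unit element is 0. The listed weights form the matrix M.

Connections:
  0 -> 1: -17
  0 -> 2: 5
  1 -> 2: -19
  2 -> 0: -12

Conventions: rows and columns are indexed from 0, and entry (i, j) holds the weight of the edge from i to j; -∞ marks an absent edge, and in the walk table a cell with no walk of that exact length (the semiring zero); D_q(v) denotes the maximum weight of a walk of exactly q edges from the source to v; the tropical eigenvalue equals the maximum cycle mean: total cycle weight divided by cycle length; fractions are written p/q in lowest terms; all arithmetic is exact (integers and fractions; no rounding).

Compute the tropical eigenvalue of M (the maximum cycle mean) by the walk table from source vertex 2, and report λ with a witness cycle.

q=0: [-∞, -∞, 0]
q=1: [-12, -∞, -∞]
q=2: [-∞, -29, -7]
q=3: [-19, -∞, -48]
Optimal cycle mean attained by: cycle 0->2->0, total 5 + (-12), length 2.
Answer: λ = -7/2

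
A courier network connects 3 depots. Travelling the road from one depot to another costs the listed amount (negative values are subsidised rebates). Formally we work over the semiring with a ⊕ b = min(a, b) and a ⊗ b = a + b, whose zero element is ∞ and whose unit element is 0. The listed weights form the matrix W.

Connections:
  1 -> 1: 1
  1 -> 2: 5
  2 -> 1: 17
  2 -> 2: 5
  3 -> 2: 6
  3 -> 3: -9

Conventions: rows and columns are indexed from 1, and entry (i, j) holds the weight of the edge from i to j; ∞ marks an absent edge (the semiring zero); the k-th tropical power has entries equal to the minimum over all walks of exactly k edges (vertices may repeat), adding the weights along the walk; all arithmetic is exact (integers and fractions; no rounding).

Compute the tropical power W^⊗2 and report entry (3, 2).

W^⊗2:
  [2, 6, ∞]
  [18, 10, ∞]
  [23, -3, -18]
Key observation: the optimum is the walk 3->3->2, with weight (-9) + 6 = -3.
Optimal value attained by: walk 3->3->2.
Answer: (W^⊗2)[3][2] = -3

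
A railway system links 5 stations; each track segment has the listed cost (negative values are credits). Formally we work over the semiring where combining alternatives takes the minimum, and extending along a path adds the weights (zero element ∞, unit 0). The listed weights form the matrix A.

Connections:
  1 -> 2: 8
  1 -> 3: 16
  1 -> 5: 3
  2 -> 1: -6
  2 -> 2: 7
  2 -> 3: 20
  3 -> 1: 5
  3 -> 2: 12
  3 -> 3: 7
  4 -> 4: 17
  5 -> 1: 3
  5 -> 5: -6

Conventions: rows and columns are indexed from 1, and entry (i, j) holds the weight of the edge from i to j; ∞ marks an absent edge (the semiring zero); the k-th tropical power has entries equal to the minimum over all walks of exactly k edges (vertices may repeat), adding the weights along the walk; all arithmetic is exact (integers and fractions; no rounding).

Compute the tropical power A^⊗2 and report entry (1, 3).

A^⊗2:
  [2, 15, 23, ∞, -3]
  [1, 2, 10, ∞, -3]
  [6, 13, 14, ∞, 8]
  [∞, ∞, ∞, 34, ∞]
  [-3, 11, 19, ∞, -12]
Key observation: the optimum is the walk 1->3->3, with weight 16 + 7 = 23.
Optimal value attained by: walk 1->3->3.
Answer: (A^⊗2)[1][3] = 23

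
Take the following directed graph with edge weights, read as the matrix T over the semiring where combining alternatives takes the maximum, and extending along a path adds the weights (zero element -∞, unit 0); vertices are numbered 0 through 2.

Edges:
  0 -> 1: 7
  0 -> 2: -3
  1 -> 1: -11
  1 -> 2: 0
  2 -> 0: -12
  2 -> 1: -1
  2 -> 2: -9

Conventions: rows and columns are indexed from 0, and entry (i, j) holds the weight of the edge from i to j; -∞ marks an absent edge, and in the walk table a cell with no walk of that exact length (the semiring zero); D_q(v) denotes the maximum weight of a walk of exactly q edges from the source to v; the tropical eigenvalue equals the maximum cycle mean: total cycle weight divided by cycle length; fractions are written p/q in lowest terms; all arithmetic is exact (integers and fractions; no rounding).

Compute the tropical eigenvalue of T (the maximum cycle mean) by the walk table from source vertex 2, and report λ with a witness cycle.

q=0: [-∞, -∞, 0]
q=1: [-12, -1, -9]
q=2: [-21, -5, -1]
q=3: [-13, -2, -5]
Optimal cycle mean attained by: cycle 1->2->1, total 0 + (-1), length 2.
Answer: λ = -1/2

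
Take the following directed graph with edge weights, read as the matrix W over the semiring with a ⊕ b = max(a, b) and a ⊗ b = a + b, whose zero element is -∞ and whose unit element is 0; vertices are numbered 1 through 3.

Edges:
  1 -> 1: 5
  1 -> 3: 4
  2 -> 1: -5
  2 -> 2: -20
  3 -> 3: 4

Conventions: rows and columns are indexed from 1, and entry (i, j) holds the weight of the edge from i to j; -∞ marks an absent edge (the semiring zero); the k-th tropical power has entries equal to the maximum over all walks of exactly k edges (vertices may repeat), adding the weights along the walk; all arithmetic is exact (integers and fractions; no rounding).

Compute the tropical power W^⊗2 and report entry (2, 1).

W^⊗2:
  [10, -∞, 9]
  [0, -40, -1]
  [-∞, -∞, 8]
Key observation: the optimum is the walk 2->1->1, with weight (-5) + 5 = 0.
Optimal value attained by: walk 2->1->1.
Answer: (W^⊗2)[2][1] = 0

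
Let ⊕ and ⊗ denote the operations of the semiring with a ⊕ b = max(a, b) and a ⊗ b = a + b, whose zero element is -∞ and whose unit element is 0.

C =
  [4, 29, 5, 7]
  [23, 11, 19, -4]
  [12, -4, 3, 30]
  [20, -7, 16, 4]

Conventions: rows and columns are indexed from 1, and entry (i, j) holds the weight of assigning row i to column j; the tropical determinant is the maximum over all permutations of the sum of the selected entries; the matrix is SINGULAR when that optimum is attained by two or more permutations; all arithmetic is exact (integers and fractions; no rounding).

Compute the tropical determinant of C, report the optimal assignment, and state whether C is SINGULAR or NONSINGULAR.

σ = (1, 2, 3, 4): 4 + 11 + 3 + 4 = 22
σ = (1, 2, 4, 3): 4 + 11 + 30 + 16 = 61
σ = (1, 3, 2, 4): 4 + 19 + (-4) + 4 = 23
σ = (1, 3, 4, 2): 4 + 19 + 30 + (-7) = 46
σ = (1, 4, 2, 3): 4 + (-4) + (-4) + 16 = 12
σ = (1, 4, 3, 2): 4 + (-4) + 3 + (-7) = -4
σ = (2, 1, 3, 4): 29 + 23 + 3 + 4 = 59
σ = (2, 1, 4, 3): 29 + 23 + 30 + 16 = 98
σ = (2, 3, 1, 4): 29 + 19 + 12 + 4 = 64
σ = (2, 3, 4, 1): 29 + 19 + 30 + 20 = 98
σ = (2, 4, 1, 3): 29 + (-4) + 12 + 16 = 53
σ = (2, 4, 3, 1): 29 + (-4) + 3 + 20 = 48
σ = (3, 1, 2, 4): 5 + 23 + (-4) + 4 = 28
σ = (3, 1, 4, 2): 5 + 23 + 30 + (-7) = 51
σ = (3, 2, 1, 4): 5 + 11 + 12 + 4 = 32
σ = (3, 2, 4, 1): 5 + 11 + 30 + 20 = 66
σ = (3, 4, 1, 2): 5 + (-4) + 12 + (-7) = 6
σ = (3, 4, 2, 1): 5 + (-4) + (-4) + 20 = 17
σ = (4, 1, 2, 3): 7 + 23 + (-4) + 16 = 42
σ = (4, 1, 3, 2): 7 + 23 + 3 + (-7) = 26
σ = (4, 2, 1, 3): 7 + 11 + 12 + 16 = 46
σ = (4, 2, 3, 1): 7 + 11 + 3 + 20 = 41
σ = (4, 3, 1, 2): 7 + 19 + 12 + (-7) = 31
σ = (4, 3, 2, 1): 7 + 19 + (-4) + 20 = 42
Optimal value attained by: σ = (2, 1, 4, 3).
Answer: det⊕(C) = 98; verdict: SINGULAR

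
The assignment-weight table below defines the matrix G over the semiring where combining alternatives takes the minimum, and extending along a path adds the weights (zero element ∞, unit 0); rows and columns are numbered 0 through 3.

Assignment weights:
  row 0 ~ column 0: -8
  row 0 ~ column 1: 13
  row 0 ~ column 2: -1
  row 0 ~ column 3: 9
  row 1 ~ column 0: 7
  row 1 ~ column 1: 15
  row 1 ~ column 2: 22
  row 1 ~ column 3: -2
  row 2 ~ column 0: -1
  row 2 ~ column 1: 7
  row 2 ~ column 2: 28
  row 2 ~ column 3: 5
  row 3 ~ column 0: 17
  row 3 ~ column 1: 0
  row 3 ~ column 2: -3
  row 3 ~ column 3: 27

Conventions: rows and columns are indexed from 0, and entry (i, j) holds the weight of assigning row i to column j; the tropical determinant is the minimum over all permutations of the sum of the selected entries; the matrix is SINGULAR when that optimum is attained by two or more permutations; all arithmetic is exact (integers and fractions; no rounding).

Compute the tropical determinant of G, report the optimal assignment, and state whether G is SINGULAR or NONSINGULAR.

σ = (0, 1, 2, 3): (-8) + 15 + 28 + 27 = 62
σ = (0, 1, 3, 2): (-8) + 15 + 5 + (-3) = 9
σ = (0, 2, 1, 3): (-8) + 22 + 7 + 27 = 48
σ = (0, 2, 3, 1): (-8) + 22 + 5 + 0 = 19
σ = (0, 3, 1, 2): (-8) + (-2) + 7 + (-3) = -6
σ = (0, 3, 2, 1): (-8) + (-2) + 28 + 0 = 18
σ = (1, 0, 2, 3): 13 + 7 + 28 + 27 = 75
σ = (1, 0, 3, 2): 13 + 7 + 5 + (-3) = 22
σ = (1, 2, 0, 3): 13 + 22 + (-1) + 27 = 61
σ = (1, 2, 3, 0): 13 + 22 + 5 + 17 = 57
σ = (1, 3, 0, 2): 13 + (-2) + (-1) + (-3) = 7
σ = (1, 3, 2, 0): 13 + (-2) + 28 + 17 = 56
σ = (2, 0, 1, 3): (-1) + 7 + 7 + 27 = 40
σ = (2, 0, 3, 1): (-1) + 7 + 5 + 0 = 11
σ = (2, 1, 0, 3): (-1) + 15 + (-1) + 27 = 40
σ = (2, 1, 3, 0): (-1) + 15 + 5 + 17 = 36
σ = (2, 3, 0, 1): (-1) + (-2) + (-1) + 0 = -4
σ = (2, 3, 1, 0): (-1) + (-2) + 7 + 17 = 21
σ = (3, 0, 1, 2): 9 + 7 + 7 + (-3) = 20
σ = (3, 0, 2, 1): 9 + 7 + 28 + 0 = 44
σ = (3, 1, 0, 2): 9 + 15 + (-1) + (-3) = 20
σ = (3, 1, 2, 0): 9 + 15 + 28 + 17 = 69
σ = (3, 2, 0, 1): 9 + 22 + (-1) + 0 = 30
σ = (3, 2, 1, 0): 9 + 22 + 7 + 17 = 55
Optimal value attained by: σ = (0, 3, 1, 2).
Answer: det⊕(G) = -6; verdict: NONSINGULAR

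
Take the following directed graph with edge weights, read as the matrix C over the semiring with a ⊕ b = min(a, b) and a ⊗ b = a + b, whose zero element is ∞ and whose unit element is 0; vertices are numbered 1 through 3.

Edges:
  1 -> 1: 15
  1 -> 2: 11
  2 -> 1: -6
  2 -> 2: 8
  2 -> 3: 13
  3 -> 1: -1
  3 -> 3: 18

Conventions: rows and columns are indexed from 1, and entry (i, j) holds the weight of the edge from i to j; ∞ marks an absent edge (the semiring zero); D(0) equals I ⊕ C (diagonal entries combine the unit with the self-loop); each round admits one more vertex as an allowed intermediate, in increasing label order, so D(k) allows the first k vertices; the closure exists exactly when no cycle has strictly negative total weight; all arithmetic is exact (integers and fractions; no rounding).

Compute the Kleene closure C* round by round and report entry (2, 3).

D(0):
  [0, 11, ∞]
  [-6, 0, 13]
  [-1, ∞, 0]
D(1):
  [0, 11, ∞]
  [-6, 0, 13]
  [-1, 10, 0]
D(2):
  [0, 11, 24]
  [-6, 0, 13]
  [-1, 10, 0]
D(3):
  [0, 11, 24]
  [-6, 0, 13]
  [-1, 10, 0]
Answer: C*[2][3] = 13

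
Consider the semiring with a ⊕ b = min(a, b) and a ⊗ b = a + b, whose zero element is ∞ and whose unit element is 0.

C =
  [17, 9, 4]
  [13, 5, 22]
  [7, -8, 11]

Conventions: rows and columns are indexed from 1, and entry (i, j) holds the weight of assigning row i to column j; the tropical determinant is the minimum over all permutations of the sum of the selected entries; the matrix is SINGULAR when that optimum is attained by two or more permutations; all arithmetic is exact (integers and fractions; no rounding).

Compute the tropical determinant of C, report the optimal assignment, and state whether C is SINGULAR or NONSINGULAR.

σ = (1, 2, 3): 17 + 5 + 11 = 33
σ = (1, 3, 2): 17 + 22 + (-8) = 31
σ = (2, 1, 3): 9 + 13 + 11 = 33
σ = (2, 3, 1): 9 + 22 + 7 = 38
σ = (3, 1, 2): 4 + 13 + (-8) = 9
σ = (3, 2, 1): 4 + 5 + 7 = 16
Optimal value attained by: σ = (3, 1, 2).
Answer: det⊕(C) = 9; verdict: NONSINGULAR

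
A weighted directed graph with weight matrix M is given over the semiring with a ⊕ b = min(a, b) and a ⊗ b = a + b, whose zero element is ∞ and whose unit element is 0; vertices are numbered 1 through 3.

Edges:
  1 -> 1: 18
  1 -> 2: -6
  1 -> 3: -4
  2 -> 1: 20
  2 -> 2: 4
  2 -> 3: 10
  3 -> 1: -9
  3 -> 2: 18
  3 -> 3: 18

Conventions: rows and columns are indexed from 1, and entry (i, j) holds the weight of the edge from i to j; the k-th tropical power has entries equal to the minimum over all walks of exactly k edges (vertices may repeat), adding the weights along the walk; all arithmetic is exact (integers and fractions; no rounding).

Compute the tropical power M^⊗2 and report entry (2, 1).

M^⊗2:
  [-13, -2, 4]
  [1, 8, 14]
  [9, -15, -13]
Key observation: the optimum is the walk 2->3->1, with weight 10 + (-9) = 1.
Optimal value attained by: walk 2->3->1.
Answer: (M^⊗2)[2][1] = 1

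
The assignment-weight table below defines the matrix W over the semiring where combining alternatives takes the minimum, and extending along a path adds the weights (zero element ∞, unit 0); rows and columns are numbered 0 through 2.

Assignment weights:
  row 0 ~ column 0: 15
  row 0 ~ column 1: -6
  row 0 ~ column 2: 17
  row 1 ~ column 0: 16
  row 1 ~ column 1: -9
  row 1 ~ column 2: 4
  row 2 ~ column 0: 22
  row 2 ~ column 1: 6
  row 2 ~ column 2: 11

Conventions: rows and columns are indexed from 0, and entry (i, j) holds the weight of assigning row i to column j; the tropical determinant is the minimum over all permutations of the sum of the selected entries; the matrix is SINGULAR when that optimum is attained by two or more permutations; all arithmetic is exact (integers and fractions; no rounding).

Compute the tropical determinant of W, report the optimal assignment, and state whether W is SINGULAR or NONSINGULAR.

σ = (0, 1, 2): 15 + (-9) + 11 = 17
σ = (0, 2, 1): 15 + 4 + 6 = 25
σ = (1, 0, 2): (-6) + 16 + 11 = 21
σ = (1, 2, 0): (-6) + 4 + 22 = 20
σ = (2, 0, 1): 17 + 16 + 6 = 39
σ = (2, 1, 0): 17 + (-9) + 22 = 30
Optimal value attained by: σ = (0, 1, 2).
Answer: det⊕(W) = 17; verdict: NONSINGULAR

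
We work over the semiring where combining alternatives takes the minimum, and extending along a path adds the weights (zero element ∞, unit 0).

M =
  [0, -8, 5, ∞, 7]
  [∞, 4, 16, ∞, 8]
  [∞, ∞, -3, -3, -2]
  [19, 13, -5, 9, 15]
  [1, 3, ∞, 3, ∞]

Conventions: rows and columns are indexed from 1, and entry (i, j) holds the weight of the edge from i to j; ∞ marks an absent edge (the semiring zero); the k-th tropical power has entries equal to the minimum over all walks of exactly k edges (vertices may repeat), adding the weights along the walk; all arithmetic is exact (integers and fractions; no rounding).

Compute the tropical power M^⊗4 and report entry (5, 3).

M^⊗2:
  [0, -8, 2, 2, 0]
  [9, 8, 13, 11, 12]
  [-1, 1, -8, -6, -5]
  [16, 11, -8, -8, -7]
  [1, -7, -2, 12, 8]
M^⊗3:
  [0, -8, -3, -1, 0]
  [9, 1, 6, 10, 11]
  [-4, -9, -11, -11, -10]
  [-6, -4, -13, -11, -10]
  [1, -7, -5, -5, -4]
M^⊗4:
  [0, -8, -6, -6, -5]
  [9, 1, 3, 3, 4]
  [-9, -12, -16, -14, -13]
  [-9, -14, -16, -16, -15]
  [-3, -7, -10, -8, -7]
Key observation: the optimum is the walk 5->4->3->4->3, with weight 3 + (-5) + (-3) + (-5) = -10.
Optimal value attained by: walk 5->4->3->4->3.
Answer: (M^⊗4)[5][3] = -10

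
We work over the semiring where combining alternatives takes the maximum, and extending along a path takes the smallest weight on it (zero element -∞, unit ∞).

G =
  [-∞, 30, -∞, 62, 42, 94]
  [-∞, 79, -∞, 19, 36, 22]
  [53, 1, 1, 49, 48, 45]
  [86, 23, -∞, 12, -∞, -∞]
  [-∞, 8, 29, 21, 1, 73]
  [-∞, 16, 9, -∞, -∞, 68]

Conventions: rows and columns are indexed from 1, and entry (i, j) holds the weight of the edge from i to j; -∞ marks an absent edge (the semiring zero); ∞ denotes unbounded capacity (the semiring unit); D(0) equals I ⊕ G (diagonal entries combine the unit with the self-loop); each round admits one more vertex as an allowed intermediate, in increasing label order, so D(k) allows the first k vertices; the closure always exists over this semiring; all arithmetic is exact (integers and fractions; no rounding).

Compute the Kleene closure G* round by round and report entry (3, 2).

D(0):
  [∞, 30, -∞, 62, 42, 94]
  [-∞, ∞, -∞, 19, 36, 22]
  [53, 1, ∞, 49, 48, 45]
  [86, 23, -∞, ∞, -∞, -∞]
  [-∞, 8, 29, 21, ∞, 73]
  [-∞, 16, 9, -∞, -∞, ∞]
D(1):
  [∞, 30, -∞, 62, 42, 94]
  [-∞, ∞, -∞, 19, 36, 22]
  [53, 30, ∞, 53, 48, 53]
  [86, 30, -∞, ∞, 42, 86]
  [-∞, 8, 29, 21, ∞, 73]
  [-∞, 16, 9, -∞, -∞, ∞]
D(2):
  [∞, 30, -∞, 62, 42, 94]
  [-∞, ∞, -∞, 19, 36, 22]
  [53, 30, ∞, 53, 48, 53]
  [86, 30, -∞, ∞, 42, 86]
  [-∞, 8, 29, 21, ∞, 73]
  [-∞, 16, 9, 16, 16, ∞]
D(3):
  [∞, 30, -∞, 62, 42, 94]
  [-∞, ∞, -∞, 19, 36, 22]
  [53, 30, ∞, 53, 48, 53]
  [86, 30, -∞, ∞, 42, 86]
  [29, 29, 29, 29, ∞, 73]
  [9, 16, 9, 16, 16, ∞]
D(4):
  [∞, 30, -∞, 62, 42, 94]
  [19, ∞, -∞, 19, 36, 22]
  [53, 30, ∞, 53, 48, 53]
  [86, 30, -∞, ∞, 42, 86]
  [29, 29, 29, 29, ∞, 73]
  [16, 16, 9, 16, 16, ∞]
D(5):
  [∞, 30, 29, 62, 42, 94]
  [29, ∞, 29, 29, 36, 36]
  [53, 30, ∞, 53, 48, 53]
  [86, 30, 29, ∞, 42, 86]
  [29, 29, 29, 29, ∞, 73]
  [16, 16, 16, 16, 16, ∞]
D(6):
  [∞, 30, 29, 62, 42, 94]
  [29, ∞, 29, 29, 36, 36]
  [53, 30, ∞, 53, 48, 53]
  [86, 30, 29, ∞, 42, 86]
  [29, 29, 29, 29, ∞, 73]
  [16, 16, 16, 16, 16, ∞]
Answer: G*[3][2] = 30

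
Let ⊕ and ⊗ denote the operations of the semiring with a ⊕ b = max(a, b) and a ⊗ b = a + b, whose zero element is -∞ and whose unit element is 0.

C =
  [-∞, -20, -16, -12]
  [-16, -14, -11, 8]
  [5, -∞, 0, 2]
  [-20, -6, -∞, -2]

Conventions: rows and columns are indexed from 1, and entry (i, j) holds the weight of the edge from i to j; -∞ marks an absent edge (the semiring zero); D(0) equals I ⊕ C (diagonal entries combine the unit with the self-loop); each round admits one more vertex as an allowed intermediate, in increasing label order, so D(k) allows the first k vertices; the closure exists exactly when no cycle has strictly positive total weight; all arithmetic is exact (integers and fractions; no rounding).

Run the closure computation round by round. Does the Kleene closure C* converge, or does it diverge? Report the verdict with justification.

D(0):
  [0, -20, -16, -12]
  [-16, 0, -11, 8]
  [5, -∞, 0, 2]
  [-20, -6, -∞, 0]
D(1):
  [0, -20, -16, -12]
  [-16, 0, -11, 8]
  [5, -15, 0, 2]
  [-20, -6, -36, 0]
Detection: at round 2, diagonal entry (4, 4) turns strictly positive.
Key observation: the cycle 4->2->4 has total weight (-6) + 8, which is strictly positive.
Answer: DIVERGES — positive cycle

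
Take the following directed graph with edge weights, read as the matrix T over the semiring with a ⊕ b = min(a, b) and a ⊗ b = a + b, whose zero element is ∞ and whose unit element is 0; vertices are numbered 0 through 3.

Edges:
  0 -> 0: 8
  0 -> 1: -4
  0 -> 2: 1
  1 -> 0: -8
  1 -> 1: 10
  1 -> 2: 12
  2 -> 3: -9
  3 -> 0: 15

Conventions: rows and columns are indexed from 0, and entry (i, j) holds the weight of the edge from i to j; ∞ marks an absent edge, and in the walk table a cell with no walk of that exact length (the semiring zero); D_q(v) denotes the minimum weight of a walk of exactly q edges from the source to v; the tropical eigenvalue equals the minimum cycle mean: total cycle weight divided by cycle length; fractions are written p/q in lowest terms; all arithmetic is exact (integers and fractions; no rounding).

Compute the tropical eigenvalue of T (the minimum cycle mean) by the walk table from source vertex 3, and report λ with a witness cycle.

q=0: [∞, ∞, ∞, 0]
q=1: [15, ∞, ∞, ∞]
q=2: [23, 11, 16, ∞]
q=3: [3, 19, 23, 7]
q=4: [11, -1, 4, 14]
Optimal cycle mean attained by: cycle 0->1->0, total (-4) + (-8), length 2.
Answer: λ = -6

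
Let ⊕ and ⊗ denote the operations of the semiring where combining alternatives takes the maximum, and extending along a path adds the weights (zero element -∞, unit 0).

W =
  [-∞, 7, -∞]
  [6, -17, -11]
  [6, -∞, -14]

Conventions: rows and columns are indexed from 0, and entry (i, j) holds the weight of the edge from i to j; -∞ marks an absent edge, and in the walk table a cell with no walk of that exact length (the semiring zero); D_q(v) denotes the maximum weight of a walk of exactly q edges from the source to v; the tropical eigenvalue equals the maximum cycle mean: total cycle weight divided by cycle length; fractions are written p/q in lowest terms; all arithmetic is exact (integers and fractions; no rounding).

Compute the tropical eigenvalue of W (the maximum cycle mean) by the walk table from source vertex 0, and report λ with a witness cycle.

q=0: [0, -∞, -∞]
q=1: [-∞, 7, -∞]
q=2: [13, -10, -4]
q=3: [2, 20, -18]
Optimal cycle mean attained by: cycle 0->1->0, total 7 + 6, length 2.
Answer: λ = 13/2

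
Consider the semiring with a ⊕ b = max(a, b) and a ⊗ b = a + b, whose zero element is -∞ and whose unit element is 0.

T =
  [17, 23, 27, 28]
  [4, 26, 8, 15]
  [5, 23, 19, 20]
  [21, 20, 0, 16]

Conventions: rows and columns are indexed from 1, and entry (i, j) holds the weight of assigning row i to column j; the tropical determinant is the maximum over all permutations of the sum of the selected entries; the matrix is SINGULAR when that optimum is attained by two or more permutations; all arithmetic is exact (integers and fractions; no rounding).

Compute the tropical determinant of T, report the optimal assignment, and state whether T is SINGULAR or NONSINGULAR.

σ = (1, 2, 3, 4): 17 + 26 + 19 + 16 = 78
σ = (1, 2, 4, 3): 17 + 26 + 20 + 0 = 63
σ = (1, 3, 2, 4): 17 + 8 + 23 + 16 = 64
σ = (1, 3, 4, 2): 17 + 8 + 20 + 20 = 65
σ = (1, 4, 2, 3): 17 + 15 + 23 + 0 = 55
σ = (1, 4, 3, 2): 17 + 15 + 19 + 20 = 71
σ = (2, 1, 3, 4): 23 + 4 + 19 + 16 = 62
σ = (2, 1, 4, 3): 23 + 4 + 20 + 0 = 47
σ = (2, 3, 1, 4): 23 + 8 + 5 + 16 = 52
σ = (2, 3, 4, 1): 23 + 8 + 20 + 21 = 72
σ = (2, 4, 1, 3): 23 + 15 + 5 + 0 = 43
σ = (2, 4, 3, 1): 23 + 15 + 19 + 21 = 78
σ = (3, 1, 2, 4): 27 + 4 + 23 + 16 = 70
σ = (3, 1, 4, 2): 27 + 4 + 20 + 20 = 71
σ = (3, 2, 1, 4): 27 + 26 + 5 + 16 = 74
σ = (3, 2, 4, 1): 27 + 26 + 20 + 21 = 94
σ = (3, 4, 1, 2): 27 + 15 + 5 + 20 = 67
σ = (3, 4, 2, 1): 27 + 15 + 23 + 21 = 86
σ = (4, 1, 2, 3): 28 + 4 + 23 + 0 = 55
σ = (4, 1, 3, 2): 28 + 4 + 19 + 20 = 71
σ = (4, 2, 1, 3): 28 + 26 + 5 + 0 = 59
σ = (4, 2, 3, 1): 28 + 26 + 19 + 21 = 94
σ = (4, 3, 1, 2): 28 + 8 + 5 + 20 = 61
σ = (4, 3, 2, 1): 28 + 8 + 23 + 21 = 80
Optimal value attained by: σ = (3, 2, 4, 1).
Answer: det⊕(T) = 94; verdict: SINGULAR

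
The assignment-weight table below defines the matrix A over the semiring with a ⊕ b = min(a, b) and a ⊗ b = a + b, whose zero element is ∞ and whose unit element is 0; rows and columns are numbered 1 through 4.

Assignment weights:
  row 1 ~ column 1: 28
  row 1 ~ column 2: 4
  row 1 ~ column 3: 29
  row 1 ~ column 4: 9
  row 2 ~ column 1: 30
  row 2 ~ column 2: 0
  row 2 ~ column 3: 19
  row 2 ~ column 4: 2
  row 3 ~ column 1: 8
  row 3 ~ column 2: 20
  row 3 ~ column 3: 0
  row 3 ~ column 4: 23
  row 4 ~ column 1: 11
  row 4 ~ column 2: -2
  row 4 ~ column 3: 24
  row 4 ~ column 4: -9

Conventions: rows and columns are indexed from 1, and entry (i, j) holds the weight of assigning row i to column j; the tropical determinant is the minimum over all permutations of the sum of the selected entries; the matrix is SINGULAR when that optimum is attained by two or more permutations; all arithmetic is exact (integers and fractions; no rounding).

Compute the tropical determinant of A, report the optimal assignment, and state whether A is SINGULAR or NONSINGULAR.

σ = (1, 2, 3, 4): 28 + 0 + 0 + (-9) = 19
σ = (1, 2, 4, 3): 28 + 0 + 23 + 24 = 75
σ = (1, 3, 2, 4): 28 + 19 + 20 + (-9) = 58
σ = (1, 3, 4, 2): 28 + 19 + 23 + (-2) = 68
σ = (1, 4, 2, 3): 28 + 2 + 20 + 24 = 74
σ = (1, 4, 3, 2): 28 + 2 + 0 + (-2) = 28
σ = (2, 1, 3, 4): 4 + 30 + 0 + (-9) = 25
σ = (2, 1, 4, 3): 4 + 30 + 23 + 24 = 81
σ = (2, 3, 1, 4): 4 + 19 + 8 + (-9) = 22
σ = (2, 3, 4, 1): 4 + 19 + 23 + 11 = 57
σ = (2, 4, 1, 3): 4 + 2 + 8 + 24 = 38
σ = (2, 4, 3, 1): 4 + 2 + 0 + 11 = 17
σ = (3, 1, 2, 4): 29 + 30 + 20 + (-9) = 70
σ = (3, 1, 4, 2): 29 + 30 + 23 + (-2) = 80
σ = (3, 2, 1, 4): 29 + 0 + 8 + (-9) = 28
σ = (3, 2, 4, 1): 29 + 0 + 23 + 11 = 63
σ = (3, 4, 1, 2): 29 + 2 + 8 + (-2) = 37
σ = (3, 4, 2, 1): 29 + 2 + 20 + 11 = 62
σ = (4, 1, 2, 3): 9 + 30 + 20 + 24 = 83
σ = (4, 1, 3, 2): 9 + 30 + 0 + (-2) = 37
σ = (4, 2, 1, 3): 9 + 0 + 8 + 24 = 41
σ = (4, 2, 3, 1): 9 + 0 + 0 + 11 = 20
σ = (4, 3, 1, 2): 9 + 19 + 8 + (-2) = 34
σ = (4, 3, 2, 1): 9 + 19 + 20 + 11 = 59
Optimal value attained by: σ = (2, 4, 3, 1).
Answer: det⊕(A) = 17; verdict: NONSINGULAR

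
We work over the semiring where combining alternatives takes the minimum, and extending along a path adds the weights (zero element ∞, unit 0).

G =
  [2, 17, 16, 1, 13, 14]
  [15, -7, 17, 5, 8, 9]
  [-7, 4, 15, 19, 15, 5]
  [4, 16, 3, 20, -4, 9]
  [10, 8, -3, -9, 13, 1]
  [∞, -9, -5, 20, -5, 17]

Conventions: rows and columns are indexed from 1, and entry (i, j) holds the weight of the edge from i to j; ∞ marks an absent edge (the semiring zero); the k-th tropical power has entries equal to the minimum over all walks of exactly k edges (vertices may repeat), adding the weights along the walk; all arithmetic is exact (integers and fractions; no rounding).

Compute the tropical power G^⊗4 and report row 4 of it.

G^⊗2:
  [4, 5, 4, 3, -3, 10]
  [8, -14, 4, -2, 1, 2]
  [-5, -4, 0, -6, 0, 7]
  [-4, 0, -7, -13, 4, -3]
  [-10, -8, -6, 4, -13, 0]
  [-12, -16, -8, -14, -1, -4]
G^⊗3:
  [-3, -2, -6, -12, -1, -2]
  [-3, -21, -3, -9, -6, -5]
  [-7, -11, -3, -9, -10, 1]
  [-14, -12, -10, -5, -17, -4]
  [-13, -15, -16, -22, -5, -12]
  [-15, -23, -11, -11, -18, -7]
G^⊗4:
  [-13, -11, -9, -10, -16, -3]
  [-10, -28, -10, -16, -13, -12]
  [-10, -18, -13, -19, -13, -9]
  [-17, -19, -20, -26, -9, -16]
  [-23, -22, -19, -14, -26, -13]
  [-18, -30, -21, -27, -15, -17]
Answer: row 4 of G^⊗4 = [-17, -19, -20, -26, -9, -16]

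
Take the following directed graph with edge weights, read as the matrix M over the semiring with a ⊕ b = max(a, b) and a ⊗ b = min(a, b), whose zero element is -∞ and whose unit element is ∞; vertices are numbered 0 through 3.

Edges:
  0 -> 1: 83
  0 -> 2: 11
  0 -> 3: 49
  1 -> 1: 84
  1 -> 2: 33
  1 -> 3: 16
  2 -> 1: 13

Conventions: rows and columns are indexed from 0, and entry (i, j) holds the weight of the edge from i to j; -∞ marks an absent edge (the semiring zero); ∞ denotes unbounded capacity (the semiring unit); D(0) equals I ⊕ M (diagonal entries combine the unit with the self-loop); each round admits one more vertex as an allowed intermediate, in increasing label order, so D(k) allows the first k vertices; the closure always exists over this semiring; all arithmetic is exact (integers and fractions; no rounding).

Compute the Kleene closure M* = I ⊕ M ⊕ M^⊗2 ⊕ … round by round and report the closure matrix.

D(0):
  [∞, 83, 11, 49]
  [-∞, ∞, 33, 16]
  [-∞, 13, ∞, -∞]
  [-∞, -∞, -∞, ∞]
D(1):
  [∞, 83, 11, 49]
  [-∞, ∞, 33, 16]
  [-∞, 13, ∞, -∞]
  [-∞, -∞, -∞, ∞]
D(2):
  [∞, 83, 33, 49]
  [-∞, ∞, 33, 16]
  [-∞, 13, ∞, 13]
  [-∞, -∞, -∞, ∞]
D(3):
  [∞, 83, 33, 49]
  [-∞, ∞, 33, 16]
  [-∞, 13, ∞, 13]
  [-∞, -∞, -∞, ∞]
D(4):
  [∞, 83, 33, 49]
  [-∞, ∞, 33, 16]
  [-∞, 13, ∞, 13]
  [-∞, -∞, -∞, ∞]
Answer: M* = [[∞, 83, 33, 49], [-∞, ∞, 33, 16], [-∞, 13, ∞, 13], [-∞, -∞, -∞, ∞]]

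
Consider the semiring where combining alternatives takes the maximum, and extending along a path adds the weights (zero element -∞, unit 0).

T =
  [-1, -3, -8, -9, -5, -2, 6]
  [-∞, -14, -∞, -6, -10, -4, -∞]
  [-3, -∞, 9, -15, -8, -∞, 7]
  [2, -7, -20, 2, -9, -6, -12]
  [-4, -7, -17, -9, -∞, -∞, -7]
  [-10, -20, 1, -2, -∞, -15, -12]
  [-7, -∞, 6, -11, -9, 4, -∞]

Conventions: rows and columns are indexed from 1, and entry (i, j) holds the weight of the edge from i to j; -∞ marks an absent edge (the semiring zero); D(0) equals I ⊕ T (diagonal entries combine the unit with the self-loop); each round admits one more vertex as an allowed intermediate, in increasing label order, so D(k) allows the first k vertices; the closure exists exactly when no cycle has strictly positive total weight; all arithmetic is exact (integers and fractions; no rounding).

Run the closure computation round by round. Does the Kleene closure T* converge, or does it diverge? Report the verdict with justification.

Detection: at round 0, diagonal entry (3, 3) turns strictly positive.
Key observation: the cycle 3->3 has total weight 9, which is strictly positive.
Answer: DIVERGES — positive cycle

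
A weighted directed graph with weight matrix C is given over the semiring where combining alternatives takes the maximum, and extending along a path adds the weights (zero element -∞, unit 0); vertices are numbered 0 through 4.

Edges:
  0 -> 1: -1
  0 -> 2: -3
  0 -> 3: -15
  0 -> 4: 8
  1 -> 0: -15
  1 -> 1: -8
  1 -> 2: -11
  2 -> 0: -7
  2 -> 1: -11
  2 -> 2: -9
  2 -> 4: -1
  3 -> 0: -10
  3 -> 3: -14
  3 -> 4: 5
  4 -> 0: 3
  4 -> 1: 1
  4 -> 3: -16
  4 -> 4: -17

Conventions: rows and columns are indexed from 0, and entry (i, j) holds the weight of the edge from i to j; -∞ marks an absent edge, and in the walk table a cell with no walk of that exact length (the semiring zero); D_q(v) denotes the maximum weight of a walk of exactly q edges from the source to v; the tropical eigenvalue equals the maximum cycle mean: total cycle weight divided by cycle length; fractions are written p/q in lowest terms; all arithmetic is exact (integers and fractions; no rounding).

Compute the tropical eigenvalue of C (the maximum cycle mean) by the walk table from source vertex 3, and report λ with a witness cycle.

q=0: [-∞, -∞, -∞, 0, -∞]
q=1: [-10, -∞, -∞, -14, 5]
q=2: [8, 6, -13, -11, -2]
q=3: [1, 7, 5, -7, 16]
q=4: [19, 17, -2, 0, 9]
q=5: [12, 18, 16, 4, 27]
Optimal cycle mean attained by: cycle 0->4->0, total 8 + 3, length 2.
Answer: λ = 11/2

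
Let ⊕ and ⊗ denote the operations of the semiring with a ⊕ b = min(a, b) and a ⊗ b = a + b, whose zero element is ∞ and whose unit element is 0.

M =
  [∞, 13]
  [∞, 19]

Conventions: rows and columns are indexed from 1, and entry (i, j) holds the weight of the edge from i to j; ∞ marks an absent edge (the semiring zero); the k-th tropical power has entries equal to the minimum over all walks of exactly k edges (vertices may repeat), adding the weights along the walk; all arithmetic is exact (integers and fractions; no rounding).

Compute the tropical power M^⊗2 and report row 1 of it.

M^⊗2:
  [∞, 32]
  [∞, 38]
Answer: row 1 of M^⊗2 = [∞, 32]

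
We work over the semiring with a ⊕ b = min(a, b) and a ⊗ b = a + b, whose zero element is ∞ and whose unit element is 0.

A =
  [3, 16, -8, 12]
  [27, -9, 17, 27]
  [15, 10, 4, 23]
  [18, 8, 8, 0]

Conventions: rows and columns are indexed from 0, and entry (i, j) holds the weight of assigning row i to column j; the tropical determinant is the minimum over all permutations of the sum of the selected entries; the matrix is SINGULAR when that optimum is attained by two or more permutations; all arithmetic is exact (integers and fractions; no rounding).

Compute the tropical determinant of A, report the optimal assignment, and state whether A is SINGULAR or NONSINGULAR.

σ = (0, 1, 2, 3): 3 + (-9) + 4 + 0 = -2
σ = (0, 1, 3, 2): 3 + (-9) + 23 + 8 = 25
σ = (0, 2, 1, 3): 3 + 17 + 10 + 0 = 30
σ = (0, 2, 3, 1): 3 + 17 + 23 + 8 = 51
σ = (0, 3, 1, 2): 3 + 27 + 10 + 8 = 48
σ = (0, 3, 2, 1): 3 + 27 + 4 + 8 = 42
σ = (1, 0, 2, 3): 16 + 27 + 4 + 0 = 47
σ = (1, 0, 3, 2): 16 + 27 + 23 + 8 = 74
σ = (1, 2, 0, 3): 16 + 17 + 15 + 0 = 48
σ = (1, 2, 3, 0): 16 + 17 + 23 + 18 = 74
σ = (1, 3, 0, 2): 16 + 27 + 15 + 8 = 66
σ = (1, 3, 2, 0): 16 + 27 + 4 + 18 = 65
σ = (2, 0, 1, 3): (-8) + 27 + 10 + 0 = 29
σ = (2, 0, 3, 1): (-8) + 27 + 23 + 8 = 50
σ = (2, 1, 0, 3): (-8) + (-9) + 15 + 0 = -2
σ = (2, 1, 3, 0): (-8) + (-9) + 23 + 18 = 24
σ = (2, 3, 0, 1): (-8) + 27 + 15 + 8 = 42
σ = (2, 3, 1, 0): (-8) + 27 + 10 + 18 = 47
σ = (3, 0, 1, 2): 12 + 27 + 10 + 8 = 57
σ = (3, 0, 2, 1): 12 + 27 + 4 + 8 = 51
σ = (3, 1, 0, 2): 12 + (-9) + 15 + 8 = 26
σ = (3, 1, 2, 0): 12 + (-9) + 4 + 18 = 25
σ = (3, 2, 0, 1): 12 + 17 + 15 + 8 = 52
σ = (3, 2, 1, 0): 12 + 17 + 10 + 18 = 57
Optimal value attained by: σ = (0, 1, 2, 3).
Answer: det⊕(A) = -2; verdict: SINGULAR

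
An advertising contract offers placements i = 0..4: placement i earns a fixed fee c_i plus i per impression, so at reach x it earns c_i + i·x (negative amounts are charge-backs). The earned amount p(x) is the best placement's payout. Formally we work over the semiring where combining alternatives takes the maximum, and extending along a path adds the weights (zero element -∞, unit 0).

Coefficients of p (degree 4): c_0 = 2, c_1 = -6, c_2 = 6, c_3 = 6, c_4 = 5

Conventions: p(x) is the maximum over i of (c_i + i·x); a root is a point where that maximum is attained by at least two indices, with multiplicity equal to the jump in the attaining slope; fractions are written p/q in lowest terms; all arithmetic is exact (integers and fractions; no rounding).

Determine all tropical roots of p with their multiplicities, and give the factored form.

hull edge (i=0, c=2) to (i=2, c=6): slope 2, span 2
hull edge (i=2, c=6) to (i=3, c=6): slope 0, span 1
hull edge (i=3, c=6) to (i=4, c=5): slope -1, span 1
Factored form: p(x) = 5 ⊗ (x ⊕ (-2)) ⊗ (x ⊕ (-2)) ⊗ (x ⊕ 0) ⊗ (x ⊕ 1)
Answer: roots = -2 (mult 2), 0 (mult 1), 1 (mult 1)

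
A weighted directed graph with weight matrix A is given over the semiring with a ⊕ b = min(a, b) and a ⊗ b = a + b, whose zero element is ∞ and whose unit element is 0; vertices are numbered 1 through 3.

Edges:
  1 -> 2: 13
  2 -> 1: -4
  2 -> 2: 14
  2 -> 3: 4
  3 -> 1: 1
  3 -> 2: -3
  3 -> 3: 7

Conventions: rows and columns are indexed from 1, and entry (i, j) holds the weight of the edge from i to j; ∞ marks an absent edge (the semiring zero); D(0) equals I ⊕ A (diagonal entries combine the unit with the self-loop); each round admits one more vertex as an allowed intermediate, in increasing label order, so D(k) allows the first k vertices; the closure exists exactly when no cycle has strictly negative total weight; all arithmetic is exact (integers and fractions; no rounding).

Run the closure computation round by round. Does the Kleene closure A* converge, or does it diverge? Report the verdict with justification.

D(0):
  [0, 13, ∞]
  [-4, 0, 4]
  [1, -3, 0]
D(1):
  [0, 13, ∞]
  [-4, 0, 4]
  [1, -3, 0]
D(2):
  [0, 13, 17]
  [-4, 0, 4]
  [-7, -3, 0]
D(3):
  [0, 13, 17]
  [-4, 0, 4]
  [-7, -3, 0]
Key observation: every diagonal entry stays at the unit through all rounds, so no improving cycle exists.
Answer: CONVERGES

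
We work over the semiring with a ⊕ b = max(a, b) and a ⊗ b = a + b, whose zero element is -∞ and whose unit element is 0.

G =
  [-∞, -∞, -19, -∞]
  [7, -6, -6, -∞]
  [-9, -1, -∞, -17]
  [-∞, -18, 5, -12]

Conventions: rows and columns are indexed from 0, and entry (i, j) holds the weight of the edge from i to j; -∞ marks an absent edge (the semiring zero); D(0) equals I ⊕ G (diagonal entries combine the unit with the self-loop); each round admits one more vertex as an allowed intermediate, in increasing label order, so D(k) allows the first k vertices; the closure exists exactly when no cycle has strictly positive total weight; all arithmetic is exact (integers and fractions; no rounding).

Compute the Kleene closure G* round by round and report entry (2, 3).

D(0):
  [0, -∞, -19, -∞]
  [7, 0, -6, -∞]
  [-9, -1, 0, -17]
  [-∞, -18, 5, 0]
D(1):
  [0, -∞, -19, -∞]
  [7, 0, -6, -∞]
  [-9, -1, 0, -17]
  [-∞, -18, 5, 0]
D(2):
  [0, -∞, -19, -∞]
  [7, 0, -6, -∞]
  [6, -1, 0, -17]
  [-11, -18, 5, 0]
D(3):
  [0, -20, -19, -36]
  [7, 0, -6, -23]
  [6, -1, 0, -17]
  [11, 4, 5, 0]
D(4):
  [0, -20, -19, -36]
  [7, 0, -6, -23]
  [6, -1, 0, -17]
  [11, 4, 5, 0]
Answer: G*[2][3] = -17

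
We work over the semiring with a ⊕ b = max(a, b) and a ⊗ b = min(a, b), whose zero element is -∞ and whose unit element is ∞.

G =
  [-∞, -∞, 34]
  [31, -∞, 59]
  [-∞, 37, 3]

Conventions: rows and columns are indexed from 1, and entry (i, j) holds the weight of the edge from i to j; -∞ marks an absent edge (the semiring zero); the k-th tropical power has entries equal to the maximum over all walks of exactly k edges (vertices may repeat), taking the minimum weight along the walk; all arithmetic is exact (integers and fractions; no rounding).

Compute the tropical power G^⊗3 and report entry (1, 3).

G^⊗2:
  [-∞, 34, 3]
  [-∞, 37, 31]
  [31, 3, 37]
G^⊗3:
  [31, 3, 34]
  [31, 31, 37]
  [3, 37, 31]
Key observation: the optimum is the walk 1->3->2->3, with weight 34 min 37 min 59 = 34.
Optimal value attained by: walk 1->3->2->3.
Answer: (G^⊗3)[1][3] = 34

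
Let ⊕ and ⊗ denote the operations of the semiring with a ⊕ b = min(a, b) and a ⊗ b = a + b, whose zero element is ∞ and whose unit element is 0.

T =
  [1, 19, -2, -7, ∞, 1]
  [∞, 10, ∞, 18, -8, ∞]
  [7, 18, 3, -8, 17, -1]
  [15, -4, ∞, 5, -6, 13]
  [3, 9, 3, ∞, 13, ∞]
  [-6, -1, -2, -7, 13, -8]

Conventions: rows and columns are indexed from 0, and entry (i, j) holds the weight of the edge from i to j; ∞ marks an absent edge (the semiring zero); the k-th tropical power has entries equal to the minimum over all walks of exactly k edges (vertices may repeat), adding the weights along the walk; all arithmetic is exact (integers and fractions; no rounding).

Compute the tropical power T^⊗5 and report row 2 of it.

T^⊗2:
  [-5, -11, -1, -10, -13, -7]
  [-5, 1, -5, 23, 2, 31]
  [-7, -12, -3, -8, -14, -9]
  [-3, 1, -3, 6, -12, 5]
  [4, 19, 1, -5, 1, 2]
  [-14, -11, -10, -15, -13, -16]
T^⊗3:
  [-13, -14, -10, -14, -19, -15]
  [-4, 11, -7, -13, -7, -6]
  [-15, -12, -11, -16, -20, -17]
  [-9, -3, -9, -11, -7, -4]
  [-4, -9, 0, -7, -11, -6]
  [-22, -19, -18, -23, -21, -24]
T^⊗4:
  [-21, -18, -17, -22, -22, -23]
  [-12, -17, -8, -15, -19, -14]
  [-23, -20, -19, -24, -22, -25]
  [-10, -15, -11, -17, -17, -12]
  [-12, -11, -8, -13, -17, -14]
  [-30, -27, -26, -31, -29, -32]
T^⊗5:
  [-29, -26, -25, -30, -28, -31]
  [-20, -19, -16, -21, -25, -22]
  [-31, -28, -27, -32, -30, -33]
  [-18, -21, -14, -19, -23, -20]
  [-20, -17, -16, -21, -19, -22]
  [-38, -35, -34, -39, -37, -40]
Answer: row 2 of T^⊗5 = [-31, -28, -27, -32, -30, -33]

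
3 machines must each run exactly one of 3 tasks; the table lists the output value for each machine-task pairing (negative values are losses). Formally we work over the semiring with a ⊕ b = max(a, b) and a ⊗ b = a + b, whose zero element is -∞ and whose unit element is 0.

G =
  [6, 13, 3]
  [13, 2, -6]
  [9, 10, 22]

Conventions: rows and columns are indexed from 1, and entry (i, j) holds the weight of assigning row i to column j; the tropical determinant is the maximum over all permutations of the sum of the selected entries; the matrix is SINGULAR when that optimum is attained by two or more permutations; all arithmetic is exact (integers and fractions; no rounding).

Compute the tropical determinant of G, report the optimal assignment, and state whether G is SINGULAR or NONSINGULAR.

σ = (1, 2, 3): 6 + 2 + 22 = 30
σ = (1, 3, 2): 6 + (-6) + 10 = 10
σ = (2, 1, 3): 13 + 13 + 22 = 48
σ = (2, 3, 1): 13 + (-6) + 9 = 16
σ = (3, 1, 2): 3 + 13 + 10 = 26
σ = (3, 2, 1): 3 + 2 + 9 = 14
Optimal value attained by: σ = (2, 1, 3).
Answer: det⊕(G) = 48; verdict: NONSINGULAR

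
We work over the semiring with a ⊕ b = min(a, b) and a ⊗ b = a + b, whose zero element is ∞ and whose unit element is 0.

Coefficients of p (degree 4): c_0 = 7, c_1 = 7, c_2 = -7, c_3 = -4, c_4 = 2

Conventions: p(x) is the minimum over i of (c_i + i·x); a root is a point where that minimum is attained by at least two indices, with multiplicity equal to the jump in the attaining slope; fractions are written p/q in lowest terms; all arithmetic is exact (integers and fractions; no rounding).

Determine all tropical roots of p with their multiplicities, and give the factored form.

hull edge (i=0, c=7) to (i=2, c=-7): slope -7, span 2
hull edge (i=2, c=-7) to (i=3, c=-4): slope 3, span 1
hull edge (i=3, c=-4) to (i=4, c=2): slope 6, span 1
Factored form: p(x) = 2 ⊗ (x ⊕ (-6)) ⊗ (x ⊕ (-3)) ⊗ (x ⊕ 7) ⊗ (x ⊕ 7)
Answer: roots = -6 (mult 1), -3 (mult 1), 7 (mult 2)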